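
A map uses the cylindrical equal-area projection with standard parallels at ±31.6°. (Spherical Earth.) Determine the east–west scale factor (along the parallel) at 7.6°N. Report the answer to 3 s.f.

Cylindrical equal-area (φ₀ = 31.6°): h = cos φ / cos 31.6° along meridians, k = cos 31.6° / cos φ along parallels; h·k = 1.
k = cos 31.6° / cos 7.6° = 0.8517/0.9912 = 0.8593.

0.859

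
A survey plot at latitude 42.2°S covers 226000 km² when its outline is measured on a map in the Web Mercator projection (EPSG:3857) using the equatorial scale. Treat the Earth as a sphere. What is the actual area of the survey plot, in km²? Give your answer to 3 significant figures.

124000 km²

Mercator is conformal, so the point scale is isotropic: h = k = sec φ = 1/cos φ.
Areal scale = k² = sec²φ = 1/cos²(42.2°) = 1/0.7408² = 1.822.
True area = apparent / (areal scale) = 226000 / 1.822 ≈ 124000 km².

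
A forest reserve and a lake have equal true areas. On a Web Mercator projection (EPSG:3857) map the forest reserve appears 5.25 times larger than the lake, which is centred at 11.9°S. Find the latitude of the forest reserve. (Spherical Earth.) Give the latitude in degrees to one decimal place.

64.7°

On Mercator, (apparent₁)/(apparent₂) = sec²φ₁ / sec²φ₂ when true areas are equal.
cos²φ₂ / cos²φ₁ = 5.25  ⇒  cos φ₁ = cos 11.9° / √5.25 = 0.9785/2.291 = 0.4271.
φ₁ = arccos(0.4271) ≈ 64.7°.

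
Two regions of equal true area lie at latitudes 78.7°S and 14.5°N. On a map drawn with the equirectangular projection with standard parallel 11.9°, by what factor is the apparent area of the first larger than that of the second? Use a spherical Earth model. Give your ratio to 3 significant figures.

4.94

With standard parallel φ₀ = 11.9°, the equirectangular projection gives x = Rλ cos φ₀, y = Rφ, so h = 1 and k = cos 11.9° / cos φ.
Areal scale at 78.7°: h·k = 1.000 × 4.994 = 4.994.
Areal scale at 14.5°: h·k = 1.000 × 1.011 = 1.011.
Ratio = 4.994/1.011 ≈ 4.94.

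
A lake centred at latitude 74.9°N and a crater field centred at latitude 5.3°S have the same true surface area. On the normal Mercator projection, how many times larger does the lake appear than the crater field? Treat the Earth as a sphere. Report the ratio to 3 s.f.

14.6

Mercator is conformal with k = sec φ, so areal scale = k² = sec²φ.
At 74.9°: sec²(74.9°) = 1/0.2605² = 14.74.
At 5.3°: sec²(5.3°) = 1/0.9957² = 1.009.
Ratio = 14.74/1.009 = cos²(5.3°)/cos²(74.9°) ≈ 14.6.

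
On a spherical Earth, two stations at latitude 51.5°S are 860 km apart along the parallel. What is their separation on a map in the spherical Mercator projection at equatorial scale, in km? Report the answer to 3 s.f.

1380 km

For Mercator, h = k = sec φ (a conformal cylindrical projection has a single point scale, 1/cos φ).
Along the parallel, k = sec 51.5° = 1/0.6225 = 1.606.
Map distance = 860 × 1.606 ≈ 1380 km.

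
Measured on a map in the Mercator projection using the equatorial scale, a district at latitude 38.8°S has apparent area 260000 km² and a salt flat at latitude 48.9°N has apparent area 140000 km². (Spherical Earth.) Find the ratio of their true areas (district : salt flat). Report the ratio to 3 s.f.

On Mercator the areal scale is sec²φ, so true area = apparent × cos²φ.
True area of district: 260000 × cos²(38.8°) = 260000 × 0.6074 = 157900 km².
True area of salt flat: 140000 × cos²(48.9°) = 140000 × 0.4321 = 60500 km².
Ratio = 157900 / 60500 ≈ 2.61.

2.61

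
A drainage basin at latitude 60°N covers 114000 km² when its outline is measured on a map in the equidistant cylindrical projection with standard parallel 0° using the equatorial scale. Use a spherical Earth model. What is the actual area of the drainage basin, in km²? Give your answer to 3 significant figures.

In the plate carrée (x = Rλ, y = Rφ), meridians are true-scale (h = 1) and parallels are stretched by k = sec φ.
Areal scale = h·k = 1 × sec φ; at 60°, h = 1.000, k = 2.000, so h·k = 2.000.
True area = apparent / (areal scale) = 114000 / 2.000 ≈ 57000 km².

57000 km²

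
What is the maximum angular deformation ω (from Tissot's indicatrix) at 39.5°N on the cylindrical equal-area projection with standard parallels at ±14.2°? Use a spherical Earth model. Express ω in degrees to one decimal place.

A cylindrical equal-area projection with standard parallel φ₀ has meridian scale h = cos φ / cos φ₀ and parallel scale k = cos φ₀ / cos φ (so areas are preserved, h·k = 1).
At 39.5°: h = 0.7959, k = 1.256; principal scales a = 1.256, b = 0.7959.
sin(ω/2) = (a − b)/(a + b) = 0.4604/2.052 = 0.2243, so ω = 2 arcsin(0.2243) ≈ 25.9°.

25.9°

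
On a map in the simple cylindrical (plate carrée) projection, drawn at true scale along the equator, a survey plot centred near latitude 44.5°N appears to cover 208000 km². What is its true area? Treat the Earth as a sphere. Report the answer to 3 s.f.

148000 km²

For the equirectangular projection with φ₀ = 0 (plate carrée), h = 1 along meridians and k = sec φ along parallels.
Areal scale = h·k = 1 × sec φ; at 44.5°, h = 1.000, k = 1.402, so h·k = 1.402.
True area = apparent / (areal scale) = 208000 / 1.402 ≈ 148000 km².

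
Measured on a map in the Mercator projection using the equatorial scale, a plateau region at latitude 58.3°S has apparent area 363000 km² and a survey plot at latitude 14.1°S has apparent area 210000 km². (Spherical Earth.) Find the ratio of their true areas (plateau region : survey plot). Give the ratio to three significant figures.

On Mercator the areal scale is sec²φ, so true area = apparent × cos²φ.
True area of plateau region: 363000 × cos²(58.3°) = 363000 × 0.2761 = 100200 km².
True area of survey plot: 210000 × cos²(14.1°) = 210000 × 0.9407 = 197500 km².
Ratio = 100200 / 197500 ≈ 0.507.

0.507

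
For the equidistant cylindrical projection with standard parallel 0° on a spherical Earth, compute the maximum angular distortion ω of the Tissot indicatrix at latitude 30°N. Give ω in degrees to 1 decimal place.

8.2°

For the equirectangular projection with φ₀ = 0 (plate carrée), h = 1 along meridians and k = sec φ along parallels.
At 30°: h = 1.000, k = 1.155; principal scales a = 1.155, b = 1.000.
sin(ω/2) = (a − b)/(a + b) = 0.1547/2.155 = 0.07180, so ω = 2 arcsin(0.07180) ≈ 8.2°.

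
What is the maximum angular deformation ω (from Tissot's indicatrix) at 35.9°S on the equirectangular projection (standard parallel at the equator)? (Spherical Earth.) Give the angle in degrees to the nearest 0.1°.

12.0°

In the plate carrée (x = Rλ, y = Rφ), meridians are true-scale (h = 1) and parallels are stretched by k = sec φ.
At 35.9°: h = 1.000, k = 1.235; principal scales a = 1.235, b = 1.000.
sin(ω/2) = (a − b)/(a + b) = 0.2345/2.235 = 0.1049, so ω = 2 arcsin(0.1049) ≈ 12.0°.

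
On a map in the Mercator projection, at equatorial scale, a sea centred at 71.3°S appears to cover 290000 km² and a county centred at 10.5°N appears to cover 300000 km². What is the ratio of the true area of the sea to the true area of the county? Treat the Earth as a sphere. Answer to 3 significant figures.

0.103

Since Mercator area scale is 1/cos²φ, the true area equals the apparent area multiplied by cos²φ.
True area of sea: 290000 × cos²(71.3°) = 290000 × 0.1028 = 29810 km².
True area of county: 300000 × cos²(10.5°) = 300000 × 0.9668 = 290000 km².
Ratio = 29810 / 290000 ≈ 0.103.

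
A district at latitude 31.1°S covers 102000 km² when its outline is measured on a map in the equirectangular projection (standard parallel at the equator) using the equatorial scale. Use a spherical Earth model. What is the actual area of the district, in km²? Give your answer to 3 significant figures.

Plate carrée maps x = Rλ, y = Rφ. The meridian scale is h = 1 and the parallel scale is k = 1/cos φ = sec φ.
Areal scale = h·k = 1 × sec φ; at 31.1°, h = 1.000, k = 1.168, so h·k = 1.168.
True area = apparent / (areal scale) = 102000 / 1.168 ≈ 87300 km².

87300 km²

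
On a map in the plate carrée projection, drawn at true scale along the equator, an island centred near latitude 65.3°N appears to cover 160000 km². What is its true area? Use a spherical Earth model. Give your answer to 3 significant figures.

For the equirectangular projection with φ₀ = 0 (plate carrée), h = 1 along meridians and k = sec φ along parallels.
Areal scale = h·k = 1 × sec φ; at 65.3°, h = 1.000, k = 2.393, so h·k = 2.393.
True area = apparent / (areal scale) = 160000 / 2.393 ≈ 66900 km².

66900 km²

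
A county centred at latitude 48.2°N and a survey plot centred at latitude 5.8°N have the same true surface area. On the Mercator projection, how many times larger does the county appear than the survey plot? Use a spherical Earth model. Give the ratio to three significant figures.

2.23

Mercator is conformal with k = sec φ, so areal scale = k² = sec²φ.
At 48.2°: sec²(48.2°) = 1/0.6665² = 2.251.
At 5.8°: sec²(5.8°) = 1/0.9949² = 1.010.
Ratio = 2.251/1.010 = cos²(5.8°)/cos²(48.2°) ≈ 2.23.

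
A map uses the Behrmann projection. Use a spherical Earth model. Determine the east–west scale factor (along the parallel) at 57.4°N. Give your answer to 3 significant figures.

The Behrmann projection is cylindrical equal-area with φ₀ = 30°. A cylindrical equal-area projection with standard parallel φ₀ has meridian scale h = cos φ / cos φ₀ and parallel scale k = cos φ₀ / cos φ (so areas are preserved, h·k = 1).
k = cos 30° / cos 57.4° = 0.8660/0.5388 = 1.607.

1.61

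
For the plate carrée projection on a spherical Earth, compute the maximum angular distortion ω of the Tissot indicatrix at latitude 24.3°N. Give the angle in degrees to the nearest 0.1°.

5.3°

For the equirectangular projection with φ₀ = 0 (plate carrée), h = 1 along meridians and k = sec φ along parallels.
At 24.3°: h = 1.000, k = 1.097; principal scales a = 1.097, b = 1.000.
sin(ω/2) = (a − b)/(a + b) = 0.09721/2.097 = 0.04635, so ω = 2 arcsin(0.04635) ≈ 5.3°.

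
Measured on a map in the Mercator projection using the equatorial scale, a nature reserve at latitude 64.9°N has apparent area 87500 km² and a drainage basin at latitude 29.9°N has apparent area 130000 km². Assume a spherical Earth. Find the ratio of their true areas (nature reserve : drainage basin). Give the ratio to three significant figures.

0.161

On Mercator the areal scale is sec²φ, so true area = apparent × cos²φ.
True area of nature reserve: 87500 × cos²(64.9°) = 87500 × 0.1799 = 15750 km².
True area of drainage basin: 130000 × cos²(29.9°) = 130000 × 0.7515 = 97700 km².
Ratio = 15750 / 97700 ≈ 0.161.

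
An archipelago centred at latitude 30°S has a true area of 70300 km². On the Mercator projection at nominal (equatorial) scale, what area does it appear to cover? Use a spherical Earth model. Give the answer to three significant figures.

93700 km²

For Mercator, h = k = sec φ (a conformal cylindrical projection has a single point scale, 1/cos φ).
Areal scale = k² = sec²φ = 1/cos²(30°) = 1/0.8660² = 1.333.
Apparent area = 70300 × 1.333 ≈ 93700 km².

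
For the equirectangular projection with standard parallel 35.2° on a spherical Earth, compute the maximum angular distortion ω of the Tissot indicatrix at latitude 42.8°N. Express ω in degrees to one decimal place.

In the equirectangular projection with standard parallel φ₀ = 35.2° (x = Rλ cos φ₀, y = Rφ), meridians are true-scale (h = 1) and the parallel scale is k = cos φ₀ / cos φ.
At 42.8°: h = 1.000, k = 1.114; principal scales a = 1.114, b = 1.000.
sin(ω/2) = (a − b)/(a + b) = 0.1137/2.114 = 0.05379, so ω = 2 arcsin(0.05379) ≈ 6.2°.

6.2°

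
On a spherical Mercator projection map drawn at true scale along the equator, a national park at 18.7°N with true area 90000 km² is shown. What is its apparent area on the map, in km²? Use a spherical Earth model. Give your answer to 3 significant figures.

100000 km²

Mercator is conformal, so the point scale is isotropic: h = k = sec φ = 1/cos φ.
Areal scale = k² = sec²φ = 1/cos²(18.7°) = 1/0.9472² = 1.115.
Apparent area = 90000 × 1.115 ≈ 100000 km².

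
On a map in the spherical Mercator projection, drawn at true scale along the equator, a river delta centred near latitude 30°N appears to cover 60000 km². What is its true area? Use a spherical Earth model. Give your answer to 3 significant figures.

Mercator is conformal, so the point scale is isotropic: h = k = sec φ = 1/cos φ.
Areal scale = k² = sec²φ = 1/cos²(30°) = 1/0.8660² = 1.333.
True area = apparent / (areal scale) = 60000 / 1.333 ≈ 45000 km².

45000 km²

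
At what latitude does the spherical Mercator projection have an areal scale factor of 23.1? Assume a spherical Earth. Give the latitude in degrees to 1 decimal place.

Mercator areal scale is sec²φ.
sec²φ = 23.1  ⇒  cos²φ = 0.04329  ⇒  cos φ = 0.2081.
φ = arccos(0.2081) ≈ 78.0°.

78.0°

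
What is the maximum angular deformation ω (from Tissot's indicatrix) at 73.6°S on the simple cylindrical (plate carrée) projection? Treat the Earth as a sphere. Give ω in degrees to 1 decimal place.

68.1°

Plate carrée maps x = Rλ, y = Rφ. The meridian scale is h = 1 and the parallel scale is k = 1/cos φ = sec φ.
At 73.6°: h = 1.000, k = 3.542; principal scales a = 3.542, b = 1.000.
sin(ω/2) = (a − b)/(a + b) = 2.542/4.542 = 0.5596, so ω = 2 arcsin(0.5596) ≈ 68.1°.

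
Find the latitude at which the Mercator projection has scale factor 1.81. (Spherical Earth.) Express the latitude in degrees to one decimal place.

56.5°

Mercator scale is k = sec φ = 1/cos φ.
1/cos φ = 1.81  ⇒  cos φ = 0.5525  ⇒  φ = arccos(0.5525) ≈ 56.5°.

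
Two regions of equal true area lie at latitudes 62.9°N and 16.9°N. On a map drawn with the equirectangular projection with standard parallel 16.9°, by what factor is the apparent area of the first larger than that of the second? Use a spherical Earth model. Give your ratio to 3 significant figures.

2.10

The equidistant cylindrical projection with φ₀ = 16.9° has h = 1 (meridians true) and k = cos φ₀ / cos φ along parallels.
Areal scale at 62.9°: h·k = 1.000 × 2.100 = 2.100.
Areal scale at 16.9°: h·k = 1.000 × 1.000 = 1.000.
Ratio = 2.100/1.000 ≈ 2.10.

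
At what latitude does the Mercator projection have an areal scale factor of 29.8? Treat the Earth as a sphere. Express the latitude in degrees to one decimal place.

79.4°

Mercator areal scale is sec²φ.
sec²φ = 29.8  ⇒  cos²φ = 0.03356  ⇒  cos φ = 0.1832.
φ = arccos(0.1832) ≈ 79.4°.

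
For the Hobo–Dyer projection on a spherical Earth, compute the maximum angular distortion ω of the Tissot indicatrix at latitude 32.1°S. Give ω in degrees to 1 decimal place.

Hobo–Dyer is a cylindrical equal-area projection with standard parallels at ±37.5°. A cylindrical equal-area projection with standard parallel φ₀ has meridian scale h = cos φ / cos φ₀ and parallel scale k = cos φ₀ / cos φ (so areas are preserved, h·k = 1).
At 32.1°: h = 1.068, k = 0.9365; principal scales a = 1.068, b = 0.9365.
sin(ω/2) = (a − b)/(a + b) = 0.1312/2.004 = 0.06548, so ω = 2 arcsin(0.06548) ≈ 7.5°.

7.5°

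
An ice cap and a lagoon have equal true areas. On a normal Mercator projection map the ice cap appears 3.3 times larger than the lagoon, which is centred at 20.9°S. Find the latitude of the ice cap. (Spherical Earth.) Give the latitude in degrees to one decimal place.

On Mercator, (apparent₁)/(apparent₂) = sec²φ₁ / sec²φ₂ when true areas are equal.
cos²φ₂ / cos²φ₁ = 3.3  ⇒  cos φ₁ = cos 20.9° / √3.3 = 0.9342/1.817 = 0.5143.
φ₁ = arccos(0.5143) ≈ 59.1°.

59.1°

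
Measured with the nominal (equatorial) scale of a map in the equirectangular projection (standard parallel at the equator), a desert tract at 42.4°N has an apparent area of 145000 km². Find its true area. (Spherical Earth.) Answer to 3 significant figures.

107000 km²

For the equirectangular projection with φ₀ = 0 (plate carrée), h = 1 along meridians and k = sec φ along parallels.
Areal scale = h·k = 1 × sec φ; at 42.4°, h = 1.000, k = 1.354, so h·k = 1.354.
True area = apparent / (areal scale) = 145000 / 1.354 ≈ 107000 km².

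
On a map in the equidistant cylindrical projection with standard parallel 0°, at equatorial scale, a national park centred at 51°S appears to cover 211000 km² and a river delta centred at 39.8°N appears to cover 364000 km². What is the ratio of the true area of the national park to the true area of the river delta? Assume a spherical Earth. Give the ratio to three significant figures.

Plate carrée has h = 1 and k = sec φ, giving areal scale sec φ; true area = (apparent area) · cos φ.
True area of national park: 211000 × cos(51°) = 211000 × 0.6293 = 132800 km².
True area of river delta: 364000 × cos(39.8°) = 364000 × 0.7683 = 279700 km².
Ratio = 132800 / 279700 ≈ 0.475.

0.475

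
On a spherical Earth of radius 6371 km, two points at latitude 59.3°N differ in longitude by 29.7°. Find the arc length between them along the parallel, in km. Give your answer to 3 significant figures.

Arc length along a parallel = R cos φ · Δλ (with Δλ in radians).
= 6371 × cos 59.3° × (29.7° × π/180) = 6371 × 0.5105 × 0.5184 ≈ 1690 km.

1690 km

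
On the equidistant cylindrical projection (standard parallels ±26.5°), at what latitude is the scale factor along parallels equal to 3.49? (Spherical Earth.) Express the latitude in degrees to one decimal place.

In the equirectangular projection with standard parallel φ₀ = 26.5° (x = Rλ cos φ₀, y = Rφ), meridians are true-scale (h = 1) and the parallel scale is k = cos φ₀ / cos φ.
k = cos φ₀ / cos φ = 3.49  ⇒  cos φ = cos 26.5° / 3.49 = 0.2564.
φ = arccos(0.2564) ≈ 75.1°.

75.1°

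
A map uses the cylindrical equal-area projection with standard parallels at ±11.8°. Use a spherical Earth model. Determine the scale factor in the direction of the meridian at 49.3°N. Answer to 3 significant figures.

For cylindrical equal-area with standard parallel φ₀, h = cos φ / cos φ₀ and k = cos φ₀ / cos φ, so h·k = 1.
h = cos 49.3° / cos 11.8° = 0.6521/0.9789 = 0.6662.

0.666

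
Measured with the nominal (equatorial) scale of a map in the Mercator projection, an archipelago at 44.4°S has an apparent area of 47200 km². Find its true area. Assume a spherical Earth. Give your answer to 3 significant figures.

For Mercator, h = k = sec φ (a conformal cylindrical projection has a single point scale, 1/cos φ).
Areal scale = k² = sec²φ = 1/cos²(44.4°) = 1/0.7145² = 1.959.
True area = apparent / (areal scale) = 47200 / 1.959 ≈ 24100 km².

24100 km²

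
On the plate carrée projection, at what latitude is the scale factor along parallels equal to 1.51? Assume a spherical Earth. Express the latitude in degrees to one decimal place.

48.5°

Plate carrée: h = 1, k = sec φ along parallels.
sec φ = 1.51  ⇒  cos φ = 0.6623  ⇒  φ ≈ 48.5°.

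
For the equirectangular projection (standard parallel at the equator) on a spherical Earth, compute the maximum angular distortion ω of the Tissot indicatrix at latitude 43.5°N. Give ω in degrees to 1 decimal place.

In the plate carrée (x = Rλ, y = Rφ), meridians are true-scale (h = 1) and parallels are stretched by k = sec φ.
At 43.5°: h = 1.000, k = 1.379; principal scales a = 1.379, b = 1.000.
sin(ω/2) = (a − b)/(a + b) = 0.3786/2.379 = 0.1592, so ω = 2 arcsin(0.1592) ≈ 18.3°.

18.3°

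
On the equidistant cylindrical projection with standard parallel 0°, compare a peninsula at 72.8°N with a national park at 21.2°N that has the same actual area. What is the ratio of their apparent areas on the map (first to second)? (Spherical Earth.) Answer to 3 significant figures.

3.15

For the equirectangular projection with φ₀ = 0 (plate carrée), h = 1 along meridians and k = sec φ along parallels.
Areal scale at 72.8°: h·k = 1.000 × 3.382 = 3.382.
Areal scale at 21.2°: h·k = 1.000 × 1.073 = 1.073.
Ratio = 3.382/1.073 ≈ 3.15.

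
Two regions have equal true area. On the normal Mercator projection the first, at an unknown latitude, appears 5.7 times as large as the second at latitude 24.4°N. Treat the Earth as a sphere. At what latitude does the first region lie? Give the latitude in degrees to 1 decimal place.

67.6°

Mercator areal scale is sec²φ, so apparent-area ratio = sec²φ₁ / sec²φ₂ = cos²φ₂ / cos²φ₁.
cos²φ₂ / cos²φ₁ = 5.7  ⇒  cos φ₁ = cos 24.4° / √5.7 = 0.9107/2.387 = 0.3814.
φ₁ = arccos(0.3814) ≈ 67.6°.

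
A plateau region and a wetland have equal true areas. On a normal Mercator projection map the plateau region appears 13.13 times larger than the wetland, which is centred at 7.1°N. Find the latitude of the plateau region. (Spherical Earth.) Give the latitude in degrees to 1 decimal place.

For equal true areas on Mercator, apparent areas scale as sec²φ, so the ratio is cos²φ₂ / cos²φ₁.
cos²φ₂ / cos²φ₁ = 13.13  ⇒  cos φ₁ = cos 7.1° / √13.13 = 0.9923/3.624 = 0.2739.
φ₁ = arccos(0.2739) ≈ 74.1°.

74.1°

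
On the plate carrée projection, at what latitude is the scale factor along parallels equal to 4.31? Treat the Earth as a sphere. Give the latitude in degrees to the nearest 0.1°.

Plate carrée: h = 1, k = sec φ along parallels.
sec φ = 4.31  ⇒  cos φ = 0.2320  ⇒  φ ≈ 76.6°.

76.6°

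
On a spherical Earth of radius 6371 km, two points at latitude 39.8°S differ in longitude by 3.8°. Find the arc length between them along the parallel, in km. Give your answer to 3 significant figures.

Arc length along a parallel = R cos φ · Δλ (with Δλ in radians).
= 6371 × cos 39.8° × (3.8° × π/180) = 6371 × 0.7683 × 0.06632 ≈ 325 km.

325 km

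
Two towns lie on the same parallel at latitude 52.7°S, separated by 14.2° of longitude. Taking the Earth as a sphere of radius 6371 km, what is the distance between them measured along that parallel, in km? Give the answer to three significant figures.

Arc length along a parallel = R cos φ · Δλ (with Δλ in radians).
= 6371 × cos 52.7° × (14.2° × π/180) = 6371 × 0.6060 × 0.2478 ≈ 957 km.

957 km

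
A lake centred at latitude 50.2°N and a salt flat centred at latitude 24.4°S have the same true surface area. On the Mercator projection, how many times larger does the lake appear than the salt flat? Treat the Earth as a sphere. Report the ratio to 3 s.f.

2.02

Mercator is conformal with k = sec φ, so areal scale = k² = sec²φ.
At 50.2°: sec²(50.2°) = 1/0.6401² = 2.441.
At 24.4°: sec²(24.4°) = 1/0.9107² = 1.206.
Ratio = 2.441/1.206 = cos²(24.4°)/cos²(50.2°) ≈ 2.02.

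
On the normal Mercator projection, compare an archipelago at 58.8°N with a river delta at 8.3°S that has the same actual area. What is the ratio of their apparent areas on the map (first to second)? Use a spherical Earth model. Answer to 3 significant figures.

Mercator areal scale is sec²φ.
At 58.8°: sec²(58.8°) = 1/0.5180² = 3.726.
At 8.3°: sec²(8.3°) = 1/0.9895² = 1.021.
Ratio = 3.726/1.021 = cos²(8.3°)/cos²(58.8°) ≈ 3.65.

3.65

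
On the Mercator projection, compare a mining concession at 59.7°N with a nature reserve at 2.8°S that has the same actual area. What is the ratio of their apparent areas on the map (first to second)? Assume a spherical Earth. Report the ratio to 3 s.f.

3.92

Mercator areal scale is sec²φ.
At 59.7°: sec²(59.7°) = 1/0.5045² = 3.929.
At 2.8°: sec²(2.8°) = 1/0.9988² = 1.002.
Ratio = 3.929/1.002 = cos²(2.8°)/cos²(59.7°) ≈ 3.92.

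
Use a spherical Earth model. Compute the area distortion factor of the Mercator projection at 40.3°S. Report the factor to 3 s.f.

1.72

The Mercator projection is conformal; its linear scale factor is the same in every direction and equals sec φ = 1/cos φ.
Areal scale = k² = sec²φ = 1/cos²(40.3°) = 1/0.7627² = 1.719.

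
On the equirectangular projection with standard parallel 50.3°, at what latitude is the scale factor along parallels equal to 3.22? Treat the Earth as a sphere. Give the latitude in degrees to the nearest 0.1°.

In the equirectangular projection with standard parallel φ₀ = 50.3° (x = Rλ cos φ₀, y = Rφ), meridians are true-scale (h = 1) and the parallel scale is k = cos φ₀ / cos φ.
k = cos φ₀ / cos φ = 3.22  ⇒  cos φ = cos 50.3° / 3.22 = 0.1984.
φ = arccos(0.1984) ≈ 78.6°.

78.6°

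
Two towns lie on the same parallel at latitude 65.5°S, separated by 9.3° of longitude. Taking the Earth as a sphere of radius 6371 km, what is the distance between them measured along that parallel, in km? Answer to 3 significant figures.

429 km

Arc length along a parallel = R cos φ · Δλ (with Δλ in radians).
= 6371 × cos 65.5° × (9.3° × π/180) = 6371 × 0.4147 × 0.1623 ≈ 429 km.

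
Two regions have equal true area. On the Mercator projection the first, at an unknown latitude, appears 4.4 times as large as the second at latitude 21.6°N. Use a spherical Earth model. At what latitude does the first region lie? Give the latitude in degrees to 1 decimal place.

Mercator areal scale is sec²φ, so apparent-area ratio = sec²φ₁ / sec²φ₂ = cos²φ₂ / cos²φ₁.
cos²φ₂ / cos²φ₁ = 4.4  ⇒  cos φ₁ = cos 21.6° / √4.4 = 0.9298/2.098 = 0.4433.
φ₁ = arccos(0.4433) ≈ 63.7°.

63.7°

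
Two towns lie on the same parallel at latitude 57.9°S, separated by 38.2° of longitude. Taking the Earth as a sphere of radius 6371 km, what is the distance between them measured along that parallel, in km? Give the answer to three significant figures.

2260 km

Arc length along a parallel = R cos φ · Δλ (with Δλ in radians).
= 6371 × cos 57.9° × (38.2° × π/180) = 6371 × 0.5314 × 0.6667 ≈ 2260 km.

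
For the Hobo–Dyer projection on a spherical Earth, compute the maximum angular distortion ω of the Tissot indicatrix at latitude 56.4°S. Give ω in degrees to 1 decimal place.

40.4°

Hobo–Dyer is a cylindrical equal-area projection with standard parallels at ±37.5°. For cylindrical equal-area with standard parallel φ₀, h = cos φ / cos φ₀ and k = cos φ₀ / cos φ, so h·k = 1.
At 56.4°: h = 0.6975, k = 1.434; principal scales a = 1.434, b = 0.6975.
sin(ω/2) = (a − b)/(a + b) = 0.7361/2.131 = 0.3454, so ω = 2 arcsin(0.3454) ≈ 40.4°.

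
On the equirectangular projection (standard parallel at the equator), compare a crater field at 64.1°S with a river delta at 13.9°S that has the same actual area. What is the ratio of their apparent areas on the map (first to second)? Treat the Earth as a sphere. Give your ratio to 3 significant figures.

2.22

In the plate carrée (x = Rλ, y = Rφ), meridians are true-scale (h = 1) and parallels are stretched by k = sec φ.
Areal scale at 64.1°: h·k = 1.000 × 2.289 = 2.289.
Areal scale at 13.9°: h·k = 1.000 × 1.030 = 1.030.
Ratio = 2.289/1.030 ≈ 2.22.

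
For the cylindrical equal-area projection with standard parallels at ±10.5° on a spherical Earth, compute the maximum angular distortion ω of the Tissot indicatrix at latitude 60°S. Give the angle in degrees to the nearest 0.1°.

For cylindrical equal-area with standard parallel φ₀, h = cos φ / cos φ₀ and k = cos φ₀ / cos φ, so h·k = 1.
At 60°: h = 0.5085, k = 1.967; principal scales a = 1.967, b = 0.5085.
sin(ω/2) = (a − b)/(a + b) = 1.458/2.475 = 0.5891, so ω = 2 arcsin(0.5891) ≈ 72.2°.

72.2°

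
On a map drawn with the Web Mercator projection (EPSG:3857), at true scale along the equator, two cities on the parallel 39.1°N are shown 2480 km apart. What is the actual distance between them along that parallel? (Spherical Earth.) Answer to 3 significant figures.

1920 km

For Mercator, h = k = sec φ (a conformal cylindrical projection has a single point scale, 1/cos φ).
Along the parallel at 39.1°, map distances are exaggerated by k = sec 39.1° = 1.289.
True distance = 2480 / 1.289 = 2480 × cos 39.1° ≈ 1920 km.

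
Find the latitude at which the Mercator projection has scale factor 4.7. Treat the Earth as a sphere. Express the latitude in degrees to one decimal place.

Mercator scale is k = sec φ = 1/cos φ.
1/cos φ = 4.7  ⇒  cos φ = 0.2128  ⇒  φ = arccos(0.2128) ≈ 77.7°.

77.7°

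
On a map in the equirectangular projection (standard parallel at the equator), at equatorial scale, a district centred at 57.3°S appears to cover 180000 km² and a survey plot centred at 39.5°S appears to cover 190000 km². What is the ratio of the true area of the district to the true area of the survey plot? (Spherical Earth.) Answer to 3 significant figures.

Plate carrée has h = 1 and k = sec φ, giving areal scale sec φ; true area = (apparent area) · cos φ.
True area of district: 180000 × cos(57.3°) = 180000 × 0.5402 = 97240 km².
True area of survey plot: 190000 × cos(39.5°) = 190000 × 0.7716 = 146600 km².
Ratio = 97240 / 146600 ≈ 0.663.

0.663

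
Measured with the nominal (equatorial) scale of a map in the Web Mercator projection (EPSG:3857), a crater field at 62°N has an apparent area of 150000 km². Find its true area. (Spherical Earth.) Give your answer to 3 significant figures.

33100 km²

The Mercator projection is conformal; its linear scale factor is the same in every direction and equals sec φ = 1/cos φ.
Areal scale = k² = sec²φ = 1/cos²(62°) = 1/0.4695² = 4.537.
True area = apparent / (areal scale) = 150000 / 4.537 ≈ 33100 km².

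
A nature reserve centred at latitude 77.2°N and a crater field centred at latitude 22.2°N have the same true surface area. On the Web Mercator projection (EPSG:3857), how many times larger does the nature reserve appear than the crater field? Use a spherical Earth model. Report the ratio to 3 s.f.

Mercator areal scale is sec²φ.
At 77.2°: sec²(77.2°) = 1/0.2215² = 20.37.
At 22.2°: sec²(22.2°) = 1/0.9259² = 1.167.
Ratio = 20.37/1.167 = cos²(22.2°)/cos²(77.2°) ≈ 17.5.

17.5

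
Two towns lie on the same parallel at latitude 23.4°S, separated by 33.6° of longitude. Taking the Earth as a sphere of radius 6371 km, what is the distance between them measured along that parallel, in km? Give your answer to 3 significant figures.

Arc length along a parallel = R cos φ · Δλ (with Δλ in radians).
= 6371 × cos 23.4° × (33.6° × π/180) = 6371 × 0.9178 × 0.5864 ≈ 3430 km.

3430 km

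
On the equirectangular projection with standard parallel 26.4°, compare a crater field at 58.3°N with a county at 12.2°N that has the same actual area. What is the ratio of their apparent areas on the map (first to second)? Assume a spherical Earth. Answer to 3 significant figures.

1.86

The equidistant cylindrical projection with φ₀ = 26.4° has h = 1 (meridians true) and k = cos φ₀ / cos φ along parallels.
Areal scale at 58.3°: h·k = 1.000 × 1.705 = 1.705.
Areal scale at 12.2°: h·k = 1.000 × 0.9164 = 0.9164.
Ratio = 1.705/0.9164 ≈ 1.86.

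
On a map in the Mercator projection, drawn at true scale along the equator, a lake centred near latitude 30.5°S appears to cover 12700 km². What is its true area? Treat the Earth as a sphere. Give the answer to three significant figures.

For Mercator, h = k = sec φ (a conformal cylindrical projection has a single point scale, 1/cos φ).
Areal scale = k² = sec²φ = 1/cos²(30.5°) = 1/0.8616² = 1.347.
True area = apparent / (areal scale) = 12700 / 1.347 ≈ 9430 km².

9430 km²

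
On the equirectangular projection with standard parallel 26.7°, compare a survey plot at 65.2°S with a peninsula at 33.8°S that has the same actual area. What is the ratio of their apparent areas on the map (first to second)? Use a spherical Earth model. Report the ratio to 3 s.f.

1.98

In the equirectangular projection with standard parallel φ₀ = 26.7° (x = Rλ cos φ₀, y = Rφ), meridians are true-scale (h = 1) and the parallel scale is k = cos φ₀ / cos φ.
Areal scale at 65.2°: h·k = 1.000 × 2.130 = 2.130.
Areal scale at 33.8°: h·k = 1.000 × 1.075 = 1.075.
Ratio = 2.130/1.075 ≈ 1.98.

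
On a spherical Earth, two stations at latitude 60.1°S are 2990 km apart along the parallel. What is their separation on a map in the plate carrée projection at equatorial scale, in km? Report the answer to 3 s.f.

For the equirectangular projection with φ₀ = 0 (plate carrée), h = 1 along meridians and k = sec φ along parallels.
Along the parallel, k = sec 60.1° = 1/0.4985 = 2.006.
Map distance = 2990 × 2.006 ≈ 6000 km.

6000 km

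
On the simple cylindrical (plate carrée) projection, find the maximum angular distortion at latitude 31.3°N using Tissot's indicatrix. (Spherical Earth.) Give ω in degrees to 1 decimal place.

For the equirectangular projection with φ₀ = 0 (plate carrée), h = 1 along meridians and k = sec φ along parallels.
At 31.3°: h = 1.000, k = 1.170; principal scales a = 1.170, b = 1.000.
sin(ω/2) = (a − b)/(a + b) = 0.1703/2.170 = 0.07848, so ω = 2 arcsin(0.07848) ≈ 9.0°.

9.0°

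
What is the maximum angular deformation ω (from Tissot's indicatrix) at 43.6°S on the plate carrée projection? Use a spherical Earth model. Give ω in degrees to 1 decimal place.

In the plate carrée (x = Rλ, y = Rφ), meridians are true-scale (h = 1) and parallels are stretched by k = sec φ.
At 43.6°: h = 1.000, k = 1.381; principal scales a = 1.381, b = 1.000.
sin(ω/2) = (a − b)/(a + b) = 0.3809/2.381 = 0.1600, so ω = 2 arcsin(0.1600) ≈ 18.4°.

18.4°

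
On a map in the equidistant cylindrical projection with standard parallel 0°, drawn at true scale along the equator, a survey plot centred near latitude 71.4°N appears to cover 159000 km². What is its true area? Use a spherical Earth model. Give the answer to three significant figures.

50700 km²

For the equirectangular projection with φ₀ = 0 (plate carrée), h = 1 along meridians and k = sec φ along parallels.
Areal scale = h·k = 1 × sec φ; at 71.4°, h = 1.000, k = 3.135, so h·k = 3.135.
True area = apparent / (areal scale) = 159000 / 3.135 ≈ 50700 km².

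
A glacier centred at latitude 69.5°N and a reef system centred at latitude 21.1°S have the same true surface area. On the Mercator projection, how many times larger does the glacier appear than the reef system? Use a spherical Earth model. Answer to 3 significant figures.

Mercator areal scale is sec²φ.
At 69.5°: sec²(69.5°) = 1/0.3502² = 8.154.
At 21.1°: sec²(21.1°) = 1/0.9330² = 1.149.
Ratio = 8.154/1.149 = cos²(21.1°)/cos²(69.5°) ≈ 7.10.

7.10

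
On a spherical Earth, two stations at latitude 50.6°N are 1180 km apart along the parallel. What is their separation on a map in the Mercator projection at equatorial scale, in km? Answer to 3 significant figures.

For Mercator, h = k = sec φ (a conformal cylindrical projection has a single point scale, 1/cos φ).
Along the parallel, k = sec 50.6° = 1/0.6347 = 1.575.
Map distance = 1180 × 1.575 ≈ 1860 km.

1860 km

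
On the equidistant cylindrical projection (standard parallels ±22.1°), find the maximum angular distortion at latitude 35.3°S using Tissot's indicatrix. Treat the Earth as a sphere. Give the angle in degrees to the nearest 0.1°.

7.3°

The equidistant cylindrical projection with φ₀ = 22.1° has h = 1 (meridians true) and k = cos φ₀ / cos φ along parallels.
At 35.3°: h = 1.000, k = 1.135; principal scales a = 1.135, b = 1.000.
sin(ω/2) = (a − b)/(a + b) = 0.1353/2.135 = 0.06335, so ω = 2 arcsin(0.06335) ≈ 7.3°.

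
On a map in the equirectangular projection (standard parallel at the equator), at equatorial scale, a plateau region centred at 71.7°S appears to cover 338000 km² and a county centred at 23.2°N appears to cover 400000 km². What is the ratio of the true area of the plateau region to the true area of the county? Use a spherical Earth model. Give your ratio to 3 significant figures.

On the plate carrée, areal scale = h·k = 1 × sec φ, so true area = apparent × cos φ.
True area of plateau region: 338000 × cos(71.7°) = 338000 × 0.3140 = 106100 km².
True area of county: 400000 × cos(23.2°) = 400000 × 0.9191 = 367700 km².
Ratio = 106100 / 367700 ≈ 0.289.

0.289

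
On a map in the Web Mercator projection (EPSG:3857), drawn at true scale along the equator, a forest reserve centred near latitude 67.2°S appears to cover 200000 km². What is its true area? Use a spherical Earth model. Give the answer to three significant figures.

30000 km²

The Mercator projection is conformal; its linear scale factor is the same in every direction and equals sec φ = 1/cos φ.
Areal scale = k² = sec²φ = 1/cos²(67.2°) = 1/0.3875² = 6.659.
True area = apparent / (areal scale) = 200000 / 6.659 ≈ 30000 km².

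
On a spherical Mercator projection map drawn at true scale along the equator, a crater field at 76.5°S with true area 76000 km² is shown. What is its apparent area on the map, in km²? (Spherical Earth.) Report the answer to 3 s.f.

1390000 km²

For Mercator, h = k = sec φ (a conformal cylindrical projection has a single point scale, 1/cos φ).
Areal scale = k² = sec²φ = 1/cos²(76.5°) = 1/0.2334² = 18.35.
Apparent area = 76000 × 18.35 ≈ 1390000 km².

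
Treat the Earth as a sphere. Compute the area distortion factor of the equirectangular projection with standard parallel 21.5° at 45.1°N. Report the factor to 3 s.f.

The equidistant cylindrical projection with φ₀ = 21.5° has h = 1 (meridians true) and k = cos φ₀ / cos φ along parallels.
Areal scale = h·k = 1 × cos φ₀ / cos φ; at 45.1°, h = 1.000, k = 1.318, so h·k = 1.318.

1.32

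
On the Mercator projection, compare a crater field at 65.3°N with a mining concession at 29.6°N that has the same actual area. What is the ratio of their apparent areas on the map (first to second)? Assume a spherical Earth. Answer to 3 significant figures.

On Mercator, area is exaggerated by sec²φ = 1/cos²φ.
At 65.3°: sec²(65.3°) = 1/0.4179² = 5.727.
At 29.6°: sec²(29.6°) = 1/0.8695² = 1.323.
Ratio = 5.727/1.323 = cos²(29.6°)/cos²(65.3°) ≈ 4.33.

4.33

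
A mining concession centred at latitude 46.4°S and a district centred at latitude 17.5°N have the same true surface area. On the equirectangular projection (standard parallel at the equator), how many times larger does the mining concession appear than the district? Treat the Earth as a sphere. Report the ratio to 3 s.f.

For the equirectangular projection with φ₀ = 0 (plate carrée), h = 1 along meridians and k = sec φ along parallels.
Areal scale at 46.4°: h·k = 1.000 × 1.450 = 1.450.
Areal scale at 17.5°: h·k = 1.000 × 1.049 = 1.049.
Ratio = 1.450/1.049 ≈ 1.38.

1.38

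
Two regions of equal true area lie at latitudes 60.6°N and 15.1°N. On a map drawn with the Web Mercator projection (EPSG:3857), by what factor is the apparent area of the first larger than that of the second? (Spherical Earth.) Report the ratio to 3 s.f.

3.87

On Mercator, area is exaggerated by sec²φ = 1/cos²φ.
At 60.6°: sec²(60.6°) = 1/0.4909² = 4.150.
At 15.1°: sec²(15.1°) = 1/0.9655² = 1.073.
Ratio = 4.150/1.073 = cos²(15.1°)/cos²(60.6°) ≈ 3.87.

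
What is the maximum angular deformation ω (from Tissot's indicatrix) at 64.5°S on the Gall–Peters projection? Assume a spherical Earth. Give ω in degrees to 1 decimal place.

54.7°

The Gall–Peters projection is cylindrical equal-area with φ₀ = 45°. For cylindrical equal-area with standard parallel φ₀, h = cos φ / cos φ₀ and k = cos φ₀ / cos φ, so h·k = 1.
At 64.5°: h = 0.6088, k = 1.642; principal scales a = 1.642, b = 0.6088.
sin(ω/2) = (a − b)/(a + b) = 1.034/2.251 = 0.4591, so ω = 2 arcsin(0.4591) ≈ 54.7°.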